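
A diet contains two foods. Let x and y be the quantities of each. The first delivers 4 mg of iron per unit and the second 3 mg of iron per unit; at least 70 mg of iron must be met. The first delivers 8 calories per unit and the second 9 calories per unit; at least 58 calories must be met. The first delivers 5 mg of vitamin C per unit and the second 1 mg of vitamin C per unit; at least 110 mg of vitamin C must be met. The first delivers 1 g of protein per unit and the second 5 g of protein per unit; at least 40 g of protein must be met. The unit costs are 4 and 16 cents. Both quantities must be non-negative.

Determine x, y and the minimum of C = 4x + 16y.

Feasible corners and C = 4x + 16y:
  (0, 110) → C = 1760
  (40, 0) → C = 160
  (85/4, 15/4) → C = 145
The feasible region is unbounded (it extends along (0, 1), (1, 0)), but C strictly increases along every unbounded feasible direction, so there is no improving ray and the minimum is attained at a vertex.

The binding constraints are 5x + y = 110 and x + 5y = 40.
Solving simultaneously gives x = 85/4, y = 15/4.

x = 85/4, y = 15/4, minimum C = 145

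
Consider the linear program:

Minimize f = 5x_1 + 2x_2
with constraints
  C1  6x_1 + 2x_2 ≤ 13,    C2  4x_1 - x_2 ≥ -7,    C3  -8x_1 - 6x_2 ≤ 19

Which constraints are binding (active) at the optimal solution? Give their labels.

C2 and C3

Corner points and f = 5x_1 + 2x_2:
  (-1/14, 47/7) → f = 183/14
  (29/5, -109/10) → f = 36/5
  (-61/32, -5/8) → f = -345/32

The minimum is at (-61/32, -5/8). Substituting into each constraint, equality holds for C2 and C3; the remaining constraints have slack.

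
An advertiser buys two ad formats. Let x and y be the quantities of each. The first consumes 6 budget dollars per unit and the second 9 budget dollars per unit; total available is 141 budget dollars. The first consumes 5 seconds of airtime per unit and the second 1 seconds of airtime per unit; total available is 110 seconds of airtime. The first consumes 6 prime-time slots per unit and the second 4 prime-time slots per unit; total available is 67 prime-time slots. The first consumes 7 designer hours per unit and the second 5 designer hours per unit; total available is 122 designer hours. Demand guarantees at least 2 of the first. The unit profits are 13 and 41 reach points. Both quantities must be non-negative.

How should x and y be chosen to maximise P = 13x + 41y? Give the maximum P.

Feasible corners and P = 13x + 41y:
  (67/6, 0) → P = 871/6
  (2, 0) → P = 26
  (2, 55/4) → P = 2359/4

At the optimal vertex, 6x + 4y = 67 and x = 2.
Solving simultaneously gives x = 2, y = 55/4.

x = 2, y = 55/4, maximum P = 2359/4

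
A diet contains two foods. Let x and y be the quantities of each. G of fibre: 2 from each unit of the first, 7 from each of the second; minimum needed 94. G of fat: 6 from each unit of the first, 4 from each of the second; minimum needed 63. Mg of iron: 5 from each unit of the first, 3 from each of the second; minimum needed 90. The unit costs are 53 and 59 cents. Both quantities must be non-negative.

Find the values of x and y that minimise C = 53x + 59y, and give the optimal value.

Vertices and C = 53x + 59y:
  (0, 30) → C = 1770
  (47, 0) → C = 2491
  (12, 10) → C = 1226
The feasible region is unbounded (it extends along (0, 1), (1, 0)), but C strictly increases along every unbounded feasible direction, so there is no improving ray and the minimum is attained at a vertex.

The optimum lies where 2x + 7y = 94 and 5x + 3y = 90.
Solving simultaneously gives x = 12, y = 10.

x = 12, y = 10, minimum C = 1226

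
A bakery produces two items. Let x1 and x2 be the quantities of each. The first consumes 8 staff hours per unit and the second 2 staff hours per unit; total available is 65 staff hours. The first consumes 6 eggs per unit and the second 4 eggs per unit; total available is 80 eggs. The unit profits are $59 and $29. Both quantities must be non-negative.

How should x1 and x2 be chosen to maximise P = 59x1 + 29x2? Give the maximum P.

Extreme points and P = 59x1 + 29x2:
  (0, 0) → P = 0
  (0, 20) → P = 580
  (65/8, 0) → P = 3835/8
  (5, 25/2) → P = 1315/2

At the optimal vertex, 8x1 + 2x2 = 65 and 6x1 + 4x2 = 80.
Solving simultaneously gives x1 = 5, x2 = 25/2.

x1 = 5, x2 = 25/2, maximum P = 1315/2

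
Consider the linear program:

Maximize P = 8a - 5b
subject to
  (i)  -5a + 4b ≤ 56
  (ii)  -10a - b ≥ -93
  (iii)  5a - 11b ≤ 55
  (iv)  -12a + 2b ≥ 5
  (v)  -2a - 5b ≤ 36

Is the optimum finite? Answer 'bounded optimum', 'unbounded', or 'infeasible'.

bounded optimum

Corner points and P = 8a - 5b:
  (46/19, 647/38) → P = -2499/38
  (-424/33, -68/33) → P = -3052/33
  (-165/122, -685/122) → P = 2105/122
  (-121/47, -290/47) → P = 482/47
The feasible region has finitely many vertices and no improving ray; the maximum is 2105/122 at (-165/122, -685/122).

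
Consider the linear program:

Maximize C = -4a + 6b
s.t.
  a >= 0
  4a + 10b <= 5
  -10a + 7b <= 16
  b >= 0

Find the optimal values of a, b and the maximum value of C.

a = 0, b = 1/2, maximum C = 3

Feasible corners and C = -4a + 6b:
  (0, 1/2) → C = 3
  (0, 0) → C = 0
  (5/4, 0) → C = -5

At the optimal vertex, a = 0 and 4a + 10b = 5.
Solving simultaneously gives a = 0, b = 1/2.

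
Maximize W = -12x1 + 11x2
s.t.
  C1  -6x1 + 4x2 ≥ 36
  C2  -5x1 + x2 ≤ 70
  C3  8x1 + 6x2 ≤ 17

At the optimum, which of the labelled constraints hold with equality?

C2 and C3

Vertices and W = -12x1 + 11x2:
  (-122/7, -120/7) → W = 144/7
  (-37/17, 195/34) → W = 3033/34
  (-403/38, 645/38) → W = 11931/38

The maximum is at (-403/38, 645/38). Substituting into each constraint, equality holds for C2 and C3; the remaining constraints have slack.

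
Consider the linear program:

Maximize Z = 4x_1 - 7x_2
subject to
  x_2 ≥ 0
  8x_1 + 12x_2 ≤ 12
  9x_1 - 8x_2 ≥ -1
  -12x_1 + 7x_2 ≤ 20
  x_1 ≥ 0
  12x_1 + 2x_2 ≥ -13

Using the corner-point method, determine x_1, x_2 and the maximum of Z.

x_1 = 3/2, x_2 = 0, maximum Z = 6

The binding constraints are x_2 = 0 and 8x_1 + 12x_2 = 12.
Solving simultaneously gives x_1 = 3/2, x_2 = 0.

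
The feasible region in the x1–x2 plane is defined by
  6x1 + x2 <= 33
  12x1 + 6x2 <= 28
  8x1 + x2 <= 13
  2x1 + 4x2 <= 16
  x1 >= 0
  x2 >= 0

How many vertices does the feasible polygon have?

Pairwise boundary intersections that survive every other constraint:
  (25/18, 17/9)
  (4/9, 34/9)
  (13/8, 0)
  (0, 4)
  (0, 0)

5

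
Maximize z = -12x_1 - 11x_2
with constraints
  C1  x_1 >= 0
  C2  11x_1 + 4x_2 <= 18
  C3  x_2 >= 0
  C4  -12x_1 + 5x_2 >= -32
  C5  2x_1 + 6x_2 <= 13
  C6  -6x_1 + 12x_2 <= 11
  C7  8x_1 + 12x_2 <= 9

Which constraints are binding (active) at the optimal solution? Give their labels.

Corner points and z = -12x_1 - 11x_2:
  (0, 0) → z = 0
  (0, 3/4) → z = -33/4
  (9/8, 0) → z = -27/2

The maximum is at (0, 0). Substituting into each constraint, equality holds for C1 and C3; the remaining constraints have slack.

C1 and C3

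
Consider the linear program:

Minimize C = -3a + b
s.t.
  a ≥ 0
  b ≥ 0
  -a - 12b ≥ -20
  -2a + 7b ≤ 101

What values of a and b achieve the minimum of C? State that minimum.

Extreme points and C = -3a + b:
  (0, 0) → C = 0
  (0, 5/3) → C = 5/3
  (20, 0) → C = -60

a = 20, b = 0, minimum C = -60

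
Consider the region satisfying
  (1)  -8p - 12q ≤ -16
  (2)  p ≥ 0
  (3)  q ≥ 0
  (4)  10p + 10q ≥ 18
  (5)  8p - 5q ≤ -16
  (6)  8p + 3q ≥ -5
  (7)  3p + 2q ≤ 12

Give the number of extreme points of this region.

3

Pairwise boundary intersections that survive every other constraint:
  (0, 16/5)
  (0, 6)
  (28/31, 144/31)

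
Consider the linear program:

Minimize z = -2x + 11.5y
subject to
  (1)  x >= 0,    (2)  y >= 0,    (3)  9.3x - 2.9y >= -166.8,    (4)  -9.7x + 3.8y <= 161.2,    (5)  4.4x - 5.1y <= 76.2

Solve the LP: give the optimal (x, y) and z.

x = 381/22, y = 0, minimum z = -381/11

Vertices and z = -2x + 11.5y:
  (0, 0) → z = 0
  (0, 806/19) → z = 9269/19
  (381/22, 0) → z = -381/11
The feasible region is unbounded (it extends along (51, 44), (38, 97)), but z strictly increases along every unbounded feasible direction, so there is no improving ray and the minimum is attained at a vertex.

The binding constraints are y = 0 and 4.4x - 5.1y = 76.2.
Solving simultaneously gives x = 381/22, y = 0.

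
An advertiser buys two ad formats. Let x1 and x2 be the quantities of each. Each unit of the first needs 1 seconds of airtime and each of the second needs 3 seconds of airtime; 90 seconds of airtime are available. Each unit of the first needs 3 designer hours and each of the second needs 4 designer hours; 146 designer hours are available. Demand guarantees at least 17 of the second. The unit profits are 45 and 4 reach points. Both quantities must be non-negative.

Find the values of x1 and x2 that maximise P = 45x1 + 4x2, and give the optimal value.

x1 = 26, x2 = 17, maximum P = 1238

Vertices and P = 45x1 + 4x2:
  (0, 30) → P = 120
  (0, 17) → P = 68
  (78/5, 124/5) → P = 4006/5
  (26, 17) → P = 1238

The optimum lies where 3x1 + 4x2 = 146 and x2 = 17.
Solving simultaneously gives x1 = 26, x2 = 17.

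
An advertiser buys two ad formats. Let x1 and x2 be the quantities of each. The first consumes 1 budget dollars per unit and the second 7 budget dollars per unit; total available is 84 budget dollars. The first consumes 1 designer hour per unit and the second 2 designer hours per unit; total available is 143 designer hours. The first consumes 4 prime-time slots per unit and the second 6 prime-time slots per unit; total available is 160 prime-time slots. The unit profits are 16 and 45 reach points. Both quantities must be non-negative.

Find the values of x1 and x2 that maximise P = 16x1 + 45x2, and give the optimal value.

x1 = 28, x2 = 8, maximum P = 808

Vertices and P = 16x1 + 45x2:
  (0, 0) → P = 0
  (0, 12) → P = 540
  (40, 0) → P = 640
  (28, 8) → P = 808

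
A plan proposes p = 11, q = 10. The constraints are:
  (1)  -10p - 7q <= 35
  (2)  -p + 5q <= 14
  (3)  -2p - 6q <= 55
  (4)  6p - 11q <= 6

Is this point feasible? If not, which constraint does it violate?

not feasible — violates (2)

Constraint (2): -p + 5q = 39, which is not ≤ 14. All other constraints are satisfied.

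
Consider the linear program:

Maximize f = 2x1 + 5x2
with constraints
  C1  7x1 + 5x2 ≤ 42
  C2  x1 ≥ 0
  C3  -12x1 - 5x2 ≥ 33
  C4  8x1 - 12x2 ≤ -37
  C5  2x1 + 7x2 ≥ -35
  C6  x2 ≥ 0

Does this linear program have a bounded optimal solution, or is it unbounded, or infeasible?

infeasible

The boundaries 7x1 + 5x2 = 42 and x1 = 0 meet at (0, 42/5), but that point violates -12x1 - 5x2 ≥ 33. Every candidate vertex is excluded by some other constraint, so the feasible region is empty.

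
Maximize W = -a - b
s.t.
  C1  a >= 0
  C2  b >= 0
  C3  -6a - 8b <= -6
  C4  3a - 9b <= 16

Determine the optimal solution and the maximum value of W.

a = 0, b = 3/4, maximum W = -3/4

Extreme points and W = -a - b:
  (0, 3/4) → W = -3/4
  (1, 0) → W = -1
  (16/3, 0) → W = -16/3
The feasible region is unbounded (it extends along (0, 1), (3, 1)), but W strictly decreases along every unbounded feasible direction, so there is no improving ray and the maximum is attained at a vertex.

At the optimal vertex, a = 0 and -6a - 8b = -6.
Solving simultaneously gives a = 0, b = 3/4.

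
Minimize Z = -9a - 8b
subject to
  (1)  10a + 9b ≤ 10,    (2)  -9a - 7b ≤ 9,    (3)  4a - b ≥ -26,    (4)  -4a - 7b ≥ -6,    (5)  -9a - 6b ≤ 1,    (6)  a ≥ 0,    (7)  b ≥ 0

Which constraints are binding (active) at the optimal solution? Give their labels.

Corner points and Z = -9a - 8b:
  (8/17, 10/17) → Z = -152/17
  (1, 0) → Z = -9
  (0, 6/7) → Z = -48/7
  (0, 0) → Z = 0

The minimum is at (1, 0). Substituting into each constraint, equality holds for (1) and (7); the remaining constraints have slack.

(1) and (7)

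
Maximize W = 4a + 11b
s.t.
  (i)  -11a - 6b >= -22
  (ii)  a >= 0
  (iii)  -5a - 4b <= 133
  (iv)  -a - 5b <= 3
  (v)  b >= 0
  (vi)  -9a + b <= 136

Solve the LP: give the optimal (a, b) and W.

Corner points and W = 4a + 11b:
  (0, 11/3) → W = 121/3
  (2, 0) → W = 8
  (0, 0) → W = 0

a = 0, b = 11/3, maximum W = 121/3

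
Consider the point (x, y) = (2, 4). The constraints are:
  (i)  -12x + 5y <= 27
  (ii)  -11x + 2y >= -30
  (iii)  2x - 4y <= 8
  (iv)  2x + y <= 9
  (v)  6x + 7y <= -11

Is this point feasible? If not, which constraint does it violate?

Constraint (v): 6x + 7y = 40, which is not ≤ -11. All other constraints are satisfied.

not feasible — violates (v)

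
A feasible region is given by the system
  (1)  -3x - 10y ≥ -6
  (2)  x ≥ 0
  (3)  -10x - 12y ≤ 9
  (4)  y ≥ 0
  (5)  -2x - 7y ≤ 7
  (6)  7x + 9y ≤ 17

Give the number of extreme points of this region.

Intersecting each pair of boundary lines and keeping only the points that satisfy every inequality leaves:
  (0, 3/5)
  (2, 0)
  (0, 0)

3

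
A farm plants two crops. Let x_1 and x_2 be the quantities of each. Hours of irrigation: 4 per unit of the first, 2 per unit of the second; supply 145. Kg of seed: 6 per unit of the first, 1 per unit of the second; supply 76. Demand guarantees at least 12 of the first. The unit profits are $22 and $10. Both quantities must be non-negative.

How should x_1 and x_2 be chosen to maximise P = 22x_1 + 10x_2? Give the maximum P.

x_1 = 12, x_2 = 4, maximum P = 304

Vertices and P = 22x_1 + 10x_2:
  (38/3, 0) → P = 836/3
  (12, 0) → P = 264
  (12, 4) → P = 304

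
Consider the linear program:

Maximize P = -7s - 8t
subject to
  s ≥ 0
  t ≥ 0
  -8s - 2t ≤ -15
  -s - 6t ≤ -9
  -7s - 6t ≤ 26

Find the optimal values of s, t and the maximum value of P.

s = 36/23, t = 57/46, maximum P = -480/23

Vertices and P = -7s - 8t:
  (0, 15/2) → P = -60
  (9, 0) → P = -63
  (36/23, 57/46) → P = -480/23
The feasible region is unbounded (it extends along (0, 1), (1, 0)), but P strictly decreases along every unbounded feasible direction, so there is no improving ray and the maximum is attained at a vertex.

At the optimal vertex, -8s - 2t = -15 and -s - 6t = -9.
Solving simultaneously gives s = 36/23, t = 57/46.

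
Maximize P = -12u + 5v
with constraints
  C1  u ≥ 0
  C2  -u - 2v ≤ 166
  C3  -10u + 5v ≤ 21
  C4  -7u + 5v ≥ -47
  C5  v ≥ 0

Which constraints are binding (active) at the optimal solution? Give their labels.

Feasible corners and P = -12u + 5v:
  (0, 21/5) → P = 21
  (0, 0) → P = 0
  (47/7, 0) → P = -564/7
The feasible region is unbounded (it extends along (5, 7), (1, 2)), but P strictly decreases along every unbounded feasible direction, so there is no improving ray and the maximum is attained at a vertex.

The maximum is at (0, 21/5). Substituting into each constraint, equality holds for C1 and C3; the remaining constraints have slack.

C1 and C3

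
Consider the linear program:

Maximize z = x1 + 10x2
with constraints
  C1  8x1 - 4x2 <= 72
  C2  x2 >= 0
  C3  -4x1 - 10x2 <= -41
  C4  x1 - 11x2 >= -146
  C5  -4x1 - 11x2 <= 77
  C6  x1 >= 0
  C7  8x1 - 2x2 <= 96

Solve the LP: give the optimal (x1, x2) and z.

Feasible corners and z = x1 + 10x2:
  (221/24, 5/12) → z = 107/8
  (15, 12) → z = 135
  (0, 41/10) → z = 41
  (0, 146/11) → z = 1460/11
  (674/43, 632/43) → z = 6994/43

The optimum lies where x1 - 11x2 = -146 and 8x1 - 2x2 = 96.
Solving simultaneously gives x1 = 674/43, x2 = 632/43.

x1 = 674/43, x2 = 632/43, maximum z = 6994/43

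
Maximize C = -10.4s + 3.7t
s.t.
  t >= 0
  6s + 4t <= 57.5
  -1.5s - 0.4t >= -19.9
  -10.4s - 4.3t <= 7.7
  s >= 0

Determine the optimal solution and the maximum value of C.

s = 0, t = 14.375, maximum C = 53.1875

Corner points and C = -10.4s + 3.7t:
  (115/12, 0) → C = -299/3
  (0, 0) → C = 0
  (0, 115/8) → C = 851/16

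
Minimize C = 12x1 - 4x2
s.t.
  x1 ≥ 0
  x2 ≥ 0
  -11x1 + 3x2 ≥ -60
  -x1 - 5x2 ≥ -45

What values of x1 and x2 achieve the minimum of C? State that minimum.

x1 = 0, x2 = 9, minimum C = -36

Extreme points and C = 12x1 - 4x2:
  (0, 0) → C = 0
  (0, 9) → C = -36
  (60/11, 0) → C = 720/11
  (15/2, 15/2) → C = 60

At the optimal vertex, x1 = 0 and -x1 - 5x2 = -45.
Solving simultaneously gives x1 = 0, x2 = 9.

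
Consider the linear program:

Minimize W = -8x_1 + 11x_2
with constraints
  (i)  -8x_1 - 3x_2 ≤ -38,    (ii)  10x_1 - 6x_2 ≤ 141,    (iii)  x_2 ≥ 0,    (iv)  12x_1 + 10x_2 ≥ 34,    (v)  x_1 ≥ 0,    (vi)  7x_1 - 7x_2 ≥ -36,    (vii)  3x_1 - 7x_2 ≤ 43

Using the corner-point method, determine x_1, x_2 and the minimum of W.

x_1 = 141/10, x_2 = 0, minimum W = -564/5

Extreme points and W = -8x_1 + 11x_2:
  (19/4, 0) → W = -38
  (158/77, 554/77) → W = 690/11
  (141/10, 0) → W = -564/5
  (1203/28, 1347/28) → W = 5193/28

At the optimal vertex, 10x_1 - 6x_2 = 141 and x_2 = 0.
Solving simultaneously gives x_1 = 141/10, x_2 = 0.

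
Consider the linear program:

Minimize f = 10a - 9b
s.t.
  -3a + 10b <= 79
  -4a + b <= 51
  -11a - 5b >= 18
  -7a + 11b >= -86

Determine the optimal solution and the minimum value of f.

Corner points and f = 10a - 9b:
  (-431/37, 163/37) → f = -5777/37
  (-23/5, 163/25) → f = -2617/25
  (-647/37, -701/37) → f = -161/37
  (58/39, -268/39) → f = 2992/39

At the optimal vertex, -3a + 10b = 79 and -4a + b = 51.
Solving simultaneously gives a = -431/37, b = 163/37.

a = -431/37, b = 163/37, minimum f = -5777/37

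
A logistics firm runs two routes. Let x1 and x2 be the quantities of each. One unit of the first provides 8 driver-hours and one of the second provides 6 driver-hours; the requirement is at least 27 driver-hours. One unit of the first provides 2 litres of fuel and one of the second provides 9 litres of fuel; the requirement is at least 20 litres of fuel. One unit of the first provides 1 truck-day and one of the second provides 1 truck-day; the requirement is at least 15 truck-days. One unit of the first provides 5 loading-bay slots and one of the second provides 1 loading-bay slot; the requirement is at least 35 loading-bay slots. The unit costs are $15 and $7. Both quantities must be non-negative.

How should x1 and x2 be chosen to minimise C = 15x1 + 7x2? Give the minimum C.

x1 = 5, x2 = 10, minimum C = 145

Extreme points and C = 15x1 + 7x2:
  (0, 35) → C = 245
  (15, 0) → C = 225
  (5, 10) → C = 145
The feasible region is unbounded (it extends along (0, 1), (1, 0)), but C strictly increases along every unbounded feasible direction, so there is no improving ray and the minimum is attained at a vertex.

The binding constraints are x1 + x2 = 15 and 5x1 + x2 = 35.
Solving simultaneously gives x1 = 5, x2 = 10.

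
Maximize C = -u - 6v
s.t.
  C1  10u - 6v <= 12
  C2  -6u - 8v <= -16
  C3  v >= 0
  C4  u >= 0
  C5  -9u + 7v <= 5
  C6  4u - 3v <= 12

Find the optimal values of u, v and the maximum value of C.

Feasible corners and C = -u - 6v:
  (48/29, 22/29) → C = -180/29
  (57/8, 79/8) → C = -531/8
  (12/19, 29/19) → C = -186/19

u = 48/29, v = 22/29, maximum C = -180/29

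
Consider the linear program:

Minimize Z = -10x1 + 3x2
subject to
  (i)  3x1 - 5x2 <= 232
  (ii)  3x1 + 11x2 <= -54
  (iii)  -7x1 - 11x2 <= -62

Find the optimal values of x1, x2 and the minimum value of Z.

x1 = 1141/24, x2 = -143/8, minimum Z = -12697/24

Feasible corners and Z = -10x1 + 3x2:
  (1141/24, -143/8) → Z = -12697/24
  (1431/34, -719/34) → Z = -16467/34
  (29, -141/11) → Z = -3613/11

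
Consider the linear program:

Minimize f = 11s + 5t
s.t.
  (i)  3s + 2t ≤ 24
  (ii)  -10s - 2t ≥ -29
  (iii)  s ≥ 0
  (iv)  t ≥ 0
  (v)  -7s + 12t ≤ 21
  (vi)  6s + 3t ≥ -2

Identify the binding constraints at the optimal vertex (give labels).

Feasible corners and f = 11s + 5t:
  (29/10, 0) → f = 319/10
  (153/67, 413/134) → f = 5431/134
  (0, 0) → f = 0
  (0, 7/4) → f = 35/4

The minimum is at (0, 0). Substituting into each constraint, equality holds for (iii) and (iv); the remaining constraints have slack.

(iii) and (iv)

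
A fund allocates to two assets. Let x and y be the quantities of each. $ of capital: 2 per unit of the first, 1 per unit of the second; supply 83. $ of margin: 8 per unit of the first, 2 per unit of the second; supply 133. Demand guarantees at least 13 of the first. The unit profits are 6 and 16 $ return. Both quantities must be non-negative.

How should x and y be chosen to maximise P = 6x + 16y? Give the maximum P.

x = 13, y = 29/2, maximum P = 310

Feasible corners and P = 6x + 16y:
  (133/8, 0) → P = 399/4
  (13, 0) → P = 78
  (13, 29/2) → P = 310

At the optimal vertex, 8x + 2y = 133 and x = 13.
Solving simultaneously gives x = 13, y = 29/2.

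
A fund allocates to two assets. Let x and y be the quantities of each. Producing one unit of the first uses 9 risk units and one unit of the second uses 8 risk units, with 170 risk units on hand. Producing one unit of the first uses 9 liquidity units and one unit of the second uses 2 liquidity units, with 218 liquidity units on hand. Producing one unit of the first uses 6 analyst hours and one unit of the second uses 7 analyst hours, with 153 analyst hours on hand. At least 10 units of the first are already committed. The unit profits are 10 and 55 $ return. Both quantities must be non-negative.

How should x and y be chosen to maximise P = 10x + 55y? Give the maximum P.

Corner points and P = 10x + 55y:
  (170/9, 0) → P = 1700/9
  (10, 0) → P = 100
  (10, 10) → P = 650

x = 10, y = 10, maximum P = 650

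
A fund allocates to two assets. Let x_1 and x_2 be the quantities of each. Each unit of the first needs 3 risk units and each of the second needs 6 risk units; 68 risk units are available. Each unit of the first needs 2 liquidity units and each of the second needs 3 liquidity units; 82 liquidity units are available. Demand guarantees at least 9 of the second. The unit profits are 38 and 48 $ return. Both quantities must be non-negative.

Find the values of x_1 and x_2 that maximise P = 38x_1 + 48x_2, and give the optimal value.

x_1 = 14/3, x_2 = 9, maximum P = 1828/3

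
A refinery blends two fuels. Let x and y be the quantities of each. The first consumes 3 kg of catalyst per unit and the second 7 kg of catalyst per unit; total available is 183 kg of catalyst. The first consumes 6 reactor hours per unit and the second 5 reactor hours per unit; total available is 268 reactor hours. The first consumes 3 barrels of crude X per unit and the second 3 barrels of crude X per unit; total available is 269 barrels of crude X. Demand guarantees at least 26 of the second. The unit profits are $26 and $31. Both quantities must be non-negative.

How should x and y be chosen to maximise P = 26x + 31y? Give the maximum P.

Extreme points and P = 26x + 31y:
  (0, 183/7) → P = 5673/7
  (0, 26) → P = 806
  (1/3, 26) → P = 2444/3

x = 1/3, y = 26, maximum P = 2444/3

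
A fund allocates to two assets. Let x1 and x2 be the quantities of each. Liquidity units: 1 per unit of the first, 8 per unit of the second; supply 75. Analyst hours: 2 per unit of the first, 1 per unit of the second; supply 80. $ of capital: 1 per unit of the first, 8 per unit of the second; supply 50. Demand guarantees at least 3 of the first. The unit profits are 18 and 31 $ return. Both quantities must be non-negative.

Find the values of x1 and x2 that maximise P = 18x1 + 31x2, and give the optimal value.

Corner points and P = 18x1 + 31x2:
  (40, 0) → P = 720
  (3, 0) → P = 54
  (118/3, 4/3) → P = 2248/3
  (3, 47/8) → P = 1889/8

x1 = 118/3, x2 = 4/3, maximum P = 2248/3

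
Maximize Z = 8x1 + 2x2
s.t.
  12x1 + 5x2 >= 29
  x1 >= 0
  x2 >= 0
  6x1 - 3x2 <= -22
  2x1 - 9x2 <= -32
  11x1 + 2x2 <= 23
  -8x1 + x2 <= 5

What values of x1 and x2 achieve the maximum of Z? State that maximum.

x1 = 13/27, x2 = 239/27, maximum Z = 194/9

Extreme points and Z = 8x1 + 2x2:
  (5/9, 76/9) → Z = 64/3
  (7/18, 73/9) → Z = 58/3
  (13/27, 239/27) → Z = 194/9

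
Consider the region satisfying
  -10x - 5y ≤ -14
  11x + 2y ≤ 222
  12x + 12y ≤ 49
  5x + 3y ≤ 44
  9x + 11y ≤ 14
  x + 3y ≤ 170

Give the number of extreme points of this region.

5

Pairwise boundary intersections that survive every other constraint:
  (1082/35, -2066/35)
  (84/65, 14/65)
  (578/23, -626/23)
  (127/8, -283/24)
  (371/24, -91/8)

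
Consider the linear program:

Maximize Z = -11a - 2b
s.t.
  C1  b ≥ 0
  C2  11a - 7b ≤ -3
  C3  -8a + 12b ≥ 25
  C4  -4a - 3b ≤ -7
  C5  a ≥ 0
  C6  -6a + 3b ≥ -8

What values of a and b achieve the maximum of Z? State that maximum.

Vertices and Z = -11a - 2b:
  (139/76, 251/76) → Z = -2031/76
  (65/9, 106/9) → Z = -103
  (1/8, 13/6) → Z = -137/24
  (0, 7/3) → Z = -14/3
The feasible region is unbounded (it extends along (0, 1), (1, 2)), but Z strictly decreases along every unbounded feasible direction, so there is no improving ray and the maximum is attained at a vertex.

At the optimal vertex, -4a - 3b = -7 and a = 0.
Solving simultaneously gives a = 0, b = 7/3.

a = 0, b = 7/3, maximum Z = -14/3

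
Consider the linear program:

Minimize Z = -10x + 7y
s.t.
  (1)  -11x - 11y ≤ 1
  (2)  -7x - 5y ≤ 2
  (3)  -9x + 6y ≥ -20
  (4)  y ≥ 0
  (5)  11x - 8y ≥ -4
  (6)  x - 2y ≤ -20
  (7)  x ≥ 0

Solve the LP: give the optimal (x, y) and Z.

x = 40/3, y = 50/3, minimum Z = -50/3

Extreme points and Z = -10x + 7y:
  (92/3, 128/3) → Z = -8
  (40/3, 50/3) → Z = -50/3
  (76/7, 108/7) → Z = -4/7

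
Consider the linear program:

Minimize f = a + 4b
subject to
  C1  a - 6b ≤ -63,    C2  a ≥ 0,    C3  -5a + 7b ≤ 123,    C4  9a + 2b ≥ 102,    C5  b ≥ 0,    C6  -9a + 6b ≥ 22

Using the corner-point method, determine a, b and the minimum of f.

a = 71/9, b = 31/2, minimum f = 629/9

Vertices and f = a + 4b:
  (468/73, 1617/73) → f = 6936/73
  (584/33, 997/33) → f = 1524/11
  (71/9, 31/2) → f = 629/9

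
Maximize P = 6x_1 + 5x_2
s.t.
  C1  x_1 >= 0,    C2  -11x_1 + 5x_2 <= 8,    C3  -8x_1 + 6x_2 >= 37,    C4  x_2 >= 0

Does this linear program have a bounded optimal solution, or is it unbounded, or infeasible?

unbounded

From the feasible point (137/26, 343/26), moving in the direction (5, 11) keeps every constraint satisfied while P increases without bound.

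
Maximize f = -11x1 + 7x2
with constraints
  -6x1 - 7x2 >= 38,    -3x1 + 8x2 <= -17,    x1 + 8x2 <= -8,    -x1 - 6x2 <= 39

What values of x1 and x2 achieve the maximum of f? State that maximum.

x1 = -105/13, x2 = -67/13, maximum f = 686/13

Extreme points and f = -11x1 + 7x2:
  (-185/69, -72/23) → f = 523/69
  (45/29, -196/29) → f = -1867/29
  (-105/13, -67/13) → f = 686/13

At the optimal vertex, -3x1 + 8x2 = -17 and -x1 - 6x2 = 39.
Solving simultaneously gives x1 = -105/13, x2 = -67/13.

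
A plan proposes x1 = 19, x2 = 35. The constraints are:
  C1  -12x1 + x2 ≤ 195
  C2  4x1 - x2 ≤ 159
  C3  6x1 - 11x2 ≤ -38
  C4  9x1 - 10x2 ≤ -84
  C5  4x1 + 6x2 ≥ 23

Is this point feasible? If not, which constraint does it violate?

feasible

C1: -193 ≤ 195 ✓
C2: 41 ≤ 159 ✓
C3: -271 ≤ -38 ✓
C4: -179 ≤ -84 ✓
C5: 286 ≥ 23 ✓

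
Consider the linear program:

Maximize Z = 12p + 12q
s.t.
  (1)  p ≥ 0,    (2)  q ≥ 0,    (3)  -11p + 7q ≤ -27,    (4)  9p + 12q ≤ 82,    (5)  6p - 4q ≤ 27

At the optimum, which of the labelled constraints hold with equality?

(4) and (5)

Corner points and Z = 12p + 12q:
  (27/11, 0) → Z = 324/11
  (9/2, 0) → Z = 54
  (898/195, 659/195) → Z = 6228/65
  (163/27, 83/36) → Z = 901/9

The maximum is at (163/27, 83/36). Substituting into each constraint, equality holds for (4) and (5); the remaining constraints have slack.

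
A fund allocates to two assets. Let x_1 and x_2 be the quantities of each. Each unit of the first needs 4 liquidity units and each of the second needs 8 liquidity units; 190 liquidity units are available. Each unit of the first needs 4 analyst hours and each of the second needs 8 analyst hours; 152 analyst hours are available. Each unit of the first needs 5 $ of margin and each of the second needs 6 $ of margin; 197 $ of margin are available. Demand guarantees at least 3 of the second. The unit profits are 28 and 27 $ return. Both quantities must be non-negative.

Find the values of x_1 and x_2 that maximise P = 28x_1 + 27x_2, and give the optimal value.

Extreme points and P = 28x_1 + 27x_2:
  (0, 19) → P = 513
  (0, 3) → P = 81
  (32, 3) → P = 977

x_1 = 32, x_2 = 3, maximum P = 977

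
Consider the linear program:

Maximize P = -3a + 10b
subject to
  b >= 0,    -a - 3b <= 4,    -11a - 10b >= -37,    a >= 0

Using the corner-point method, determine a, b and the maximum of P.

Corner points and P = -3a + 10b:
  (37/11, 0) → P = -111/11
  (0, 0) → P = 0
  (0, 37/10) → P = 37

The binding constraints are -11a - 10b = -37 and a = 0.
Solving simultaneously gives a = 0, b = 37/10.

a = 0, b = 37/10, maximum P = 37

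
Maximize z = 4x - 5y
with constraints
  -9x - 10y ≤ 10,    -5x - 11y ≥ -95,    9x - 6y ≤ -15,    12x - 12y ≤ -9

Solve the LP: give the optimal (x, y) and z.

Corner points and z = 4x - 5y:
  (-1060/49, 905/49) → z = -8765/49
  (-35/24, 5/16) → z = -355/48
  (135/43, 310/43) → z = -1010/43

At the optimal vertex, -9x - 10y = 10 and 9x - 6y = -15.
Solving simultaneously gives x = -35/24, y = 5/16.

x = -35/24, y = 5/16, maximum z = -355/48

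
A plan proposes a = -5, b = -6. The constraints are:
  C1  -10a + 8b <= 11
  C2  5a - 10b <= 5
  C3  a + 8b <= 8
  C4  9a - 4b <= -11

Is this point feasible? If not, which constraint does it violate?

not feasible — violates C2

Constraint C2: 5a - 10b = 35, which is not ≤ 5. All other constraints are satisfied.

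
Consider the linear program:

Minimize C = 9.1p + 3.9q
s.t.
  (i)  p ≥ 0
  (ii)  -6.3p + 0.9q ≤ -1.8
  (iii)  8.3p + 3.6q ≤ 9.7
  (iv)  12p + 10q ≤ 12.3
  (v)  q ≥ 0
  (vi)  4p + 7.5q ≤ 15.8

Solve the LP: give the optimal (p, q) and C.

p = 2/7, q = 0, minimum C = 13/5

Corner points and C = 9.1p + 3.9q:
  (323/820, 621/820) → C = 13403/2050
  (2/7, 0) → C = 13/5
  (41/40, 0) → C = 3731/400

At the optimal vertex, -6.3p + 0.9q = -1.8 and q = 0.
Solving simultaneously gives p = 2/7, q = 0.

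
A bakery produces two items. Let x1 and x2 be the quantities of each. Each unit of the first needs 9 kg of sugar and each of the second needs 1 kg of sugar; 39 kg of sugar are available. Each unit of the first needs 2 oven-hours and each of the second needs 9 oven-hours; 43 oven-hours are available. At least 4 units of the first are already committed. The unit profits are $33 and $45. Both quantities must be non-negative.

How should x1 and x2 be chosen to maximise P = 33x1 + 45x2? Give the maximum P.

x1 = 4, x2 = 3, maximum P = 267

The binding constraints are 9x1 + x2 = 39 and x1 = 4.
Solving simultaneously gives x1 = 4, x2 = 3.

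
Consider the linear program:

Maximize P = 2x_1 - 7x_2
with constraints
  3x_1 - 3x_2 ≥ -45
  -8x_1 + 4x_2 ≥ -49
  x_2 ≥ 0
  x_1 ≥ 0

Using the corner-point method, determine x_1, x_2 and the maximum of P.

x_1 = 49/8, x_2 = 0, maximum P = 49/4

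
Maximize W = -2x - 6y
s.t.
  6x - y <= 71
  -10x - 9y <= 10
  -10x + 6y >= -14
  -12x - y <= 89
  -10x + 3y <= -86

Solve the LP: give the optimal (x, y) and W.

x = 79/5, y = 24, maximum W = -878/5

Vertices and W = -2x - 6y:
  (206/13, 313/13) → W = -2290/13
  (127/8, 97/4) → W = -709/4
  (79/5, 24) → W = -878/5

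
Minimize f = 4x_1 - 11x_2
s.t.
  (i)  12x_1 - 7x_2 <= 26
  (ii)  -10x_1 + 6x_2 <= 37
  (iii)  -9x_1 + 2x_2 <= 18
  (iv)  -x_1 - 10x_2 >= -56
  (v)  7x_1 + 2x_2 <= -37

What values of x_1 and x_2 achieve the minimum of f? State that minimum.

Extreme points and f = 4x_1 - 11x_2:
  (-178/39, -150/13) → f = 326/3
  (-207/73, -626/73) → f = 6058/73
  (-55/16, -207/32) → f = 1837/32

x_1 = -55/16, x_2 = -207/32, minimum f = 1837/32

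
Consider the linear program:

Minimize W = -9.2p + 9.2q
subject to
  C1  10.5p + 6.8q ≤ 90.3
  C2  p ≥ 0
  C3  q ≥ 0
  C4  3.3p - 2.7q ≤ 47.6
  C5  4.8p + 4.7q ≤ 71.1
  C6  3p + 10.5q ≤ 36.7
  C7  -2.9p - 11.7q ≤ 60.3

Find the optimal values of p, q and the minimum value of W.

p = 8.6, q = 0, minimum W = -79.12

Feasible corners and W = -9.2p + 9.2q:
  (43/5, 0) → W = -1978/25
  (69859/8985, 763/599) → W = -2687044/44925
  (0, 0) → W = 0
  (0, 367/105) → W = 16882/525

The binding constraints are 10.5p + 6.8q = 90.3 and q = 0.
Solving simultaneously gives p = 43/5, q = 0.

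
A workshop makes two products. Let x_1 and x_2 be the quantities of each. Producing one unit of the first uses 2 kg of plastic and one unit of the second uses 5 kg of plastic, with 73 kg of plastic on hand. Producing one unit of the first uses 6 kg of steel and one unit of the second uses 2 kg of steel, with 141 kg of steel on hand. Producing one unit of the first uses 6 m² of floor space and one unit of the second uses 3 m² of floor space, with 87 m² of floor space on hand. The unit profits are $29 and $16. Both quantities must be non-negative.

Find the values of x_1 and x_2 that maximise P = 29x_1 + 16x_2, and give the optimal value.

x_1 = 9, x_2 = 11, maximum P = 437

The optimum lies where 2x_1 + 5x_2 = 73 and 6x_1 + 3x_2 = 87.
Solving simultaneously gives x_1 = 9, x_2 = 11.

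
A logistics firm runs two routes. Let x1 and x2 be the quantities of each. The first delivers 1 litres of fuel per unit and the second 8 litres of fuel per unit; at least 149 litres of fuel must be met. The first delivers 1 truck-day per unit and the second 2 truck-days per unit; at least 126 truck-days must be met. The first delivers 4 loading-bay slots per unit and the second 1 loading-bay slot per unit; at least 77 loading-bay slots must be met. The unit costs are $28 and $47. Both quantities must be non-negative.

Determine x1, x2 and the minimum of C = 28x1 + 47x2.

x1 = 4, x2 = 61, minimum C = 2979

The feasible region is unbounded (it extends along (0, 1), (1, 0)), but C strictly increases along every unbounded feasible direction, so there is no improving ray and the minimum is attained at a vertex.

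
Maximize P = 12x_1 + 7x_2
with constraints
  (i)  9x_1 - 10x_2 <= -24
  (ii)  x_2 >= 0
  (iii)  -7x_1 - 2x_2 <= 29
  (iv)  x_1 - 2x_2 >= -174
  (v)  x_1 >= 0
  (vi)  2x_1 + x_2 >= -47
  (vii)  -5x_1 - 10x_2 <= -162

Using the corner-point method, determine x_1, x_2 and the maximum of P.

Feasible corners and P = 12x_1 + 7x_2:
  (423/2, 771/4) → P = 15549/4
  (69/7, 789/70) → P = 13803/70
  (0, 87) → P = 609
  (0, 81/5) → P = 567/5

The binding constraints are 9x_1 - 10x_2 = -24 and x_1 - 2x_2 = -174.
Solving simultaneously gives x_1 = 423/2, x_2 = 771/4.

x_1 = 423/2, x_2 = 771/4, maximum P = 15549/4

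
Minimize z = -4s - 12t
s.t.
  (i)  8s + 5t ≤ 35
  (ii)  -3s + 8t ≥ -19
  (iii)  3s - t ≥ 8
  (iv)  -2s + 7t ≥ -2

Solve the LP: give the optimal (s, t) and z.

s = 75/23, t = 41/23, minimum z = -792/23

Feasible corners and z = -4s - 12t:
  (75/23, 41/23) → z = -792/23
  (85/22, 9/11) → z = -278/11
  (54/19, 10/19) → z = -336/19

The binding constraints are 8s + 5t = 35 and 3s - t = 8.
Solving simultaneously gives s = 75/23, t = 41/23.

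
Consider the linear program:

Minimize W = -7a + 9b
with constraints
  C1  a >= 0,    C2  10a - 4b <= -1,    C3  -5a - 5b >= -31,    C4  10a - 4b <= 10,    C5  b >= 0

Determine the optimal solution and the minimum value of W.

Vertices and W = -7a + 9b:
  (0, 1/4) → W = 9/4
  (0, 31/5) → W = 279/5
  (17/10, 9/2) → W = 143/5

The binding constraints are a = 0 and 10a - 4b = -1.
Solving simultaneously gives a = 0, b = 1/4.

a = 0, b = 1/4, minimum W = 9/4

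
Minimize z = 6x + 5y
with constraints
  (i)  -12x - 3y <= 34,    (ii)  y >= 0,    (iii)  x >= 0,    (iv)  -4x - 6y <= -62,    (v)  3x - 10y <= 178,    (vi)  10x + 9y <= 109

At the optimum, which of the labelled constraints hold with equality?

(iii) and (iv)

Vertices and z = 6x + 5y:
  (0, 31/3) → z = 155/3
  (0, 109/9) → z = 545/9
  (4, 23/3) → z = 187/3

The minimum is at (0, 31/3). Substituting into each constraint, equality holds for (iii) and (iv); the remaining constraints have slack.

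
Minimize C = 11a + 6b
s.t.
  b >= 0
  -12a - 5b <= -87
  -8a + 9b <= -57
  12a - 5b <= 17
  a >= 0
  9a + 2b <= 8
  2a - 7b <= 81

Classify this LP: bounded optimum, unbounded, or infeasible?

infeasible

The boundaries 9a + 2b = 8 and 2a - 7b = 81 meet at (218/67, -713/67), but that point violates b ≥ 0. Every candidate vertex is excluded by some other constraint, so the feasible region is empty.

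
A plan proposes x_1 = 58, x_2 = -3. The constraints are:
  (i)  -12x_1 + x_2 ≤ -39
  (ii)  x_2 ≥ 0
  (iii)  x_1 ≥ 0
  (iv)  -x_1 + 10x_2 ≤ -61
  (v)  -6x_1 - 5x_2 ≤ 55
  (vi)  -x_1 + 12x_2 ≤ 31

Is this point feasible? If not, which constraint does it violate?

Constraint (ii): x_2 = -3, which is not ≥ 0. All other constraints are satisfied.

not feasible — violates (ii)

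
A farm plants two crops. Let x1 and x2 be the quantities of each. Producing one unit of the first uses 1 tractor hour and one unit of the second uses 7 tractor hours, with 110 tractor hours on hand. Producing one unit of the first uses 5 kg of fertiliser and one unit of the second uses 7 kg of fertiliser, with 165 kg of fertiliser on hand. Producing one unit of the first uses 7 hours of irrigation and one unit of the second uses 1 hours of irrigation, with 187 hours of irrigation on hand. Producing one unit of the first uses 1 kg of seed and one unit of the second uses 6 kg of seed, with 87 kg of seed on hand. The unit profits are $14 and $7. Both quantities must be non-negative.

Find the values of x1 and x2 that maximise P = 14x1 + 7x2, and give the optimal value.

x1 = 26, x2 = 5, maximum P = 399

Corner points and P = 14x1 + 7x2:
  (0, 0) → P = 0
  (0, 29/2) → P = 203/2
  (187/7, 0) → P = 374
  (26, 5) → P = 399
  (381/23, 270/23) → P = 7224/23

The binding constraints are 5x1 + 7x2 = 165 and 7x1 + x2 = 187.
Solving simultaneously gives x1 = 26, x2 = 5.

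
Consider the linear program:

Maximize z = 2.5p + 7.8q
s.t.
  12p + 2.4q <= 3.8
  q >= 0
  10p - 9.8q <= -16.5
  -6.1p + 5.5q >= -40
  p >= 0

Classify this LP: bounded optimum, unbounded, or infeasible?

infeasible

The boundaries 12p + 2.4q = 3.8 and q = 0 meet at (19/60, 0), but that point violates 10p - 9.8q ≤ -16.5. Every candidate vertex is excluded by some other constraint, so the feasible region is empty.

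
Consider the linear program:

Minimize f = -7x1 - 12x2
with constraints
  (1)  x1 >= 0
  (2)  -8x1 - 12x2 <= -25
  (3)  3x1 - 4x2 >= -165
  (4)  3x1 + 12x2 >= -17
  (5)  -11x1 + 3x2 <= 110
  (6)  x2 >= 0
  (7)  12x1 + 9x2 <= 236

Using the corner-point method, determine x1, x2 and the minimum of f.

Extreme points and f = -7x1 - 12x2:
  (0, 25/12) → f = -25
  (0, 236/9) → f = -944/3
  (25/8, 0) → f = -175/8
  (59/3, 0) → f = -413/3

At the optimal vertex, x1 = 0 and 12x1 + 9x2 = 236.
Solving simultaneously gives x1 = 0, x2 = 236/9.

x1 = 0, x2 = 236/9, minimum f = -944/3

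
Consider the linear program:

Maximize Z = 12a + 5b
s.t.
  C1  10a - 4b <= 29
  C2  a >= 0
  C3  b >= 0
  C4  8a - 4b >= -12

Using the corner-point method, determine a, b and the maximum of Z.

a = 41/2, b = 44, maximum Z = 466

Extreme points and Z = 12a + 5b:
  (29/10, 0) → Z = 174/5
  (41/2, 44) → Z = 466
  (0, 0) → Z = 0
  (0, 3) → Z = 15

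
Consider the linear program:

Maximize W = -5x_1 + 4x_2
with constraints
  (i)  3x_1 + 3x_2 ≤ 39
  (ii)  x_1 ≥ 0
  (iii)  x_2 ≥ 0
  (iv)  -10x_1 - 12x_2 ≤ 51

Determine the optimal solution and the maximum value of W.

x_1 = 0, x_2 = 13, maximum W = 52

Feasible corners and W = -5x_1 + 4x_2:
  (0, 13) → W = 52
  (13, 0) → W = -65
  (0, 0) → W = 0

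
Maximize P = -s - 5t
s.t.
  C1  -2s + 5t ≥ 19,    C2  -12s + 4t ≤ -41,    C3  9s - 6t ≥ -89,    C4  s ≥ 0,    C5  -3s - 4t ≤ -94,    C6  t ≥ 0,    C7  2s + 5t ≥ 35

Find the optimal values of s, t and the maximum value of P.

The feasible region is unbounded (it extends along (2, 3), (5, 2)), but P strictly decreases along every unbounded feasible direction, so there is no improving ray and the maximum is attained at a vertex.

The optimum lies where -2s + 5t = 19 and -3s - 4t = -94.
Solving simultaneously gives s = 394/23, t = 245/23.

s = 394/23, t = 245/23, maximum P = -1619/23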